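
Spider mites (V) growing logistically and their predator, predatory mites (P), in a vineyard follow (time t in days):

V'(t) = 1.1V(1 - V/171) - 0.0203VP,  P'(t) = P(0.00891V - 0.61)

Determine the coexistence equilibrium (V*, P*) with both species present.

From dP/dt = 0 with P > 0: 0.00891V* = 0.61, so V* = 68.5.
Substitute into dV/dt = 0: 1.1(1 - 68.5/171) = 0.0203P*.
The bracket is 0.6, giving P* = 0.66/0.0203 = 32.5.

V* ≈ 68.5, P* ≈ 32.5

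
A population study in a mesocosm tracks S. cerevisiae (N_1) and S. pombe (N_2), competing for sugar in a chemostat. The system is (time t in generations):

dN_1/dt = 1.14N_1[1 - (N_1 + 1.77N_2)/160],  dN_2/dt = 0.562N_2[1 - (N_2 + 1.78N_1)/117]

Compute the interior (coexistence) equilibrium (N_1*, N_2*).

N_1* ≈ 21.9, N_2* ≈ 78

Setting both brackets to zero gives the nullclines N_1 + 1.77N_2 = 160 and 1.78N_1 + N_2 = 117.
Substituting N_2 = 117 - 1.78N_1 into the first: N_1(1 - 1.77·1.78) = 160 - 1.77·117.
So N_1* = -47.1/-2.15 = 21.9, and then N_2* = 117 - 1.78·21.9 = 78.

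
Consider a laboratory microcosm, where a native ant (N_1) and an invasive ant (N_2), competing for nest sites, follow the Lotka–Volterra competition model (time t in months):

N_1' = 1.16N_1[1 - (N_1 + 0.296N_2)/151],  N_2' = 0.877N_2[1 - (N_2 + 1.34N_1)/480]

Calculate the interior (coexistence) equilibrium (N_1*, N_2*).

N_1* ≈ 14.8, N_2* ≈ 460

Setting both brackets to zero gives the nullclines N_1 + 0.296N_2 = 151 and 1.34N_1 + N_2 = 480.
Substituting N_2 = 480 - 1.34N_1 into the first: N_1(1 - 0.296·1.34) = 151 - 0.296·480.
So N_1* = 8.92/0.603 = 14.8, and then N_2* = 480 - 1.34·14.8 = 460.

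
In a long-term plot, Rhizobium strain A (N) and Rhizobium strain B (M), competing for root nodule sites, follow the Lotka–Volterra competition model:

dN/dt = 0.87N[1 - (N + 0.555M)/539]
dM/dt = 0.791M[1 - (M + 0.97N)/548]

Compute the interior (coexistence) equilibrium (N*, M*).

Setting both brackets to zero gives the nullclines N + 0.555M = 539 and 0.97N + M = 548.
Substituting M = 548 - 0.97N into the first: N(1 - 0.555·0.97) = 539 - 0.555·548.
So N* = 235/0.462 = 509, and then M* = 548 - 0.97·509 = 54.5.

N* ≈ 509, M* ≈ 54.5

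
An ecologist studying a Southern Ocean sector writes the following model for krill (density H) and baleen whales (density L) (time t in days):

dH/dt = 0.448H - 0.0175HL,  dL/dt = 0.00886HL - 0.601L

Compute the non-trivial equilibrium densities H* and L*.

Set dL/dt = 0 with L > 0: 0.00886H - 0.601 = 0, so H* = 0.601/0.00886 = 67.8.
Set dH/dt = 0 with H > 0: 0.448 - 0.0175L = 0, so L* = 0.448/0.0175 = 25.6.

H* ≈ 67.8, L* ≈ 25.6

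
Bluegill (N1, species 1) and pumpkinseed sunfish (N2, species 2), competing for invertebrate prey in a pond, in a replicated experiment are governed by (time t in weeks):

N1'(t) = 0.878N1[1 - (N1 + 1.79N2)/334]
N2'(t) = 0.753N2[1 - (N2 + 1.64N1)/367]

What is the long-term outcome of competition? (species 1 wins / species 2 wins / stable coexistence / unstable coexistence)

unstable coexistence (outcome depends on initial conditions)

Compare the nullcline intercepts: K1/α12 = 334/1.79 = 187 < K2 = 367; K2/α21 = 367/1.64 = 224 < K1 = 334.
Since both are reversed, neither can invade when rare; the interior point is a saddle.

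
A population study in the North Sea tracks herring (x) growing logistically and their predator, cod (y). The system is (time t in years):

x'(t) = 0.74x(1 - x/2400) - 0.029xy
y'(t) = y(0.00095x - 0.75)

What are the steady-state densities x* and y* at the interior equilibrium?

From dy/dt = 0 with y > 0: 0.00095x* = 0.75, so x* = 789.
Substitute into dx/dt = 0: 0.74(1 - 789/2400) = 0.029y*.
The bracket is 0.671, giving y* = 0.497/0.029 = 17.1.

x* ≈ 789, y* ≈ 17.1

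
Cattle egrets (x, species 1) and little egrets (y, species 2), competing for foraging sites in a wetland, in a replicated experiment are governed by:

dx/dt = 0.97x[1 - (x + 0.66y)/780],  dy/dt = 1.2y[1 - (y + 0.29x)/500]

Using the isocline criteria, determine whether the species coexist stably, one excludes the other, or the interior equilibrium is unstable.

Compare the nullcline intercepts: K1/α12 = 780/0.66 = 1180 > K2 = 500; K2/α21 = 500/0.29 = 1720 > K1 = 780.
Since both inequalities hold, each species can invade when rare, so the interior equilibrium is stable.

stable coexistence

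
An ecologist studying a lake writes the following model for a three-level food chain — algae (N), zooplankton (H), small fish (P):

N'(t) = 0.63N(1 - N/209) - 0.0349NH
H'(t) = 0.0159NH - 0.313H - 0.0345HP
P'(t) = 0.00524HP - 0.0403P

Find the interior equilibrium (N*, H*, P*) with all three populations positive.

N* ≈ 120, H* ≈ 7.69, P* ≈ 46.2

From dP/dt = 0: 0.00524H* = 0.0403, so H* = 7.69.
From dN/dt = 0: 0.63(1 - N*/209) = 0.0349·7.69, giving N* = 209·(1 - 0.426) = 120.
From dH/dt = 0: 0.0159·120 - 0.313 = 0.0345P*, so P* = 1.59/0.0345 = 46.2.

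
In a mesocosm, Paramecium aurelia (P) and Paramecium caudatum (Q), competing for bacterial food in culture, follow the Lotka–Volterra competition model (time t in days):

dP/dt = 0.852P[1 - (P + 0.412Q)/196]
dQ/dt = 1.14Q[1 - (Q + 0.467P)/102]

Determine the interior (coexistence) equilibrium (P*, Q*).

Setting both brackets to zero gives the nullclines P + 0.412Q = 196 and 0.467P + Q = 102.
Substituting Q = 102 - 0.467P into the first: P(1 - 0.412·0.467) = 196 - 0.412·102.
So P* = 154/0.808 = 191, and then Q* = 102 - 0.467·191 = 13.

P* ≈ 191, Q* ≈ 13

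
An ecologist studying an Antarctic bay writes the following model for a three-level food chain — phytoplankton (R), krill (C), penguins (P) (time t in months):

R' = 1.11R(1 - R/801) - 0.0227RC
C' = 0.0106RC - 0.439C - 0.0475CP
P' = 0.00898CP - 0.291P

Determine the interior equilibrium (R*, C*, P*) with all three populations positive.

From dP/dt = 0: 0.00898C* = 0.291, so C* = 32.4.
From dR/dt = 0: 1.11(1 - R*/801) = 0.0227·32.4, giving R* = 801·(1 - 0.663) = 270.
From dC/dt = 0: 0.0106·270 - 0.439 = 0.0475P*, so P* = 2.42/0.0475 = 51.

R* ≈ 270, C* ≈ 32.4, P* ≈ 51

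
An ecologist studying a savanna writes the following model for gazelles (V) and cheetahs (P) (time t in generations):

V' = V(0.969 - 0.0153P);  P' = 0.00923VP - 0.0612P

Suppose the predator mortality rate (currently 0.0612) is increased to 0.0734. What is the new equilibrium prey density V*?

V* ≈ 7.95

At the interior fixed point, setting dP/dt = 0 with P > 0 fixes V* = (predator death rate)/(VP coefficient) — independent of the other coefficients.
With the change, V* = 0.0734/0.00923 = 7.95; it rises from 6.63.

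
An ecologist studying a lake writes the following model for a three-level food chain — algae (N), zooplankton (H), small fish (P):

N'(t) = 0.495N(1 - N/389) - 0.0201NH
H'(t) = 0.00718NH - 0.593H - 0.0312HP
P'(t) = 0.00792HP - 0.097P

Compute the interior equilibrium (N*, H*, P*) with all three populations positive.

N* ≈ 196, H* ≈ 12.2, P* ≈ 26

From dP/dt = 0: 0.00792H* = 0.097, so H* = 12.2.
From dN/dt = 0: 0.495(1 - N*/389) = 0.0201·12.2, giving N* = 389·(1 - 0.497) = 196.
From dH/dt = 0: 0.00718·196 - 0.593 = 0.0312P*, so P* = 0.811/0.0312 = 26.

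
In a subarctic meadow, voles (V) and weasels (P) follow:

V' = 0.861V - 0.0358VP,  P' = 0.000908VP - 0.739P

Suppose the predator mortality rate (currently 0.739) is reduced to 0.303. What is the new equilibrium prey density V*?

At the interior fixed point, setting dP/dt = 0 with P > 0 fixes V* = (predator death rate)/(VP coefficient) — independent of the other coefficients.
With the change, V* = 0.303/0.000908 = 334; it falls from 814.

V* ≈ 334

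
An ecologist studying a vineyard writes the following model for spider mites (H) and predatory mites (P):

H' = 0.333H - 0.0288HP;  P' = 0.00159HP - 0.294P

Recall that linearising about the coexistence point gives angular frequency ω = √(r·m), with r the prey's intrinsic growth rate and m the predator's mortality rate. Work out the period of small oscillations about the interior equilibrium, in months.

Here r = 0.333 and m = 0.294, so r·m = 0.0979.
ω = √0.0979 = 0.313 per month, hence T = 2π/ω ≈ 20.1 months.

T ≈ 20.1 months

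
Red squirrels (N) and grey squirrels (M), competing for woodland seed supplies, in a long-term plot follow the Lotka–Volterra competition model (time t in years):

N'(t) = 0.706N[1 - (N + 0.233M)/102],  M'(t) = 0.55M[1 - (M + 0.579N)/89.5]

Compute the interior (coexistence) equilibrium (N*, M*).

Setting both brackets to zero gives the nullclines N + 0.233M = 102 and 0.579N + M = 89.5.
Substituting M = 89.5 - 0.579N into the first: N(1 - 0.233·0.579) = 102 - 0.233·89.5.
So N* = 81.1/0.865 = 93.8, and then M* = 89.5 - 0.579·93.8 = 35.2.

N* ≈ 93.8, M* ≈ 35.2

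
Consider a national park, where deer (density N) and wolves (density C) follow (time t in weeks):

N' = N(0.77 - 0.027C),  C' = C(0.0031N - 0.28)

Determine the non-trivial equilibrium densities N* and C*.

Set dC/dt = 0 with C > 0: 0.0031N - 0.28 = 0, so N* = 0.28/0.0031 = 90.3.
Set dN/dt = 0 with N > 0: 0.77 - 0.027C = 0, so C* = 0.77/0.027 = 28.5.

N* ≈ 90.3, C* ≈ 28.5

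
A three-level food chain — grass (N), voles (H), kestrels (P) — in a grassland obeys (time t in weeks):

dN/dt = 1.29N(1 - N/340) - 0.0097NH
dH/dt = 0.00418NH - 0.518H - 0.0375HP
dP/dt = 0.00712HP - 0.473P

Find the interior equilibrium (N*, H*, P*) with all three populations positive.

From dP/dt = 0: 0.00712H* = 0.473, so H* = 66.4.
From dN/dt = 0: 1.29(1 - N*/340) = 0.0097·66.4, giving N* = 340·(1 - 0.5) = 170.
From dH/dt = 0: 0.00418·170 - 0.518 = 0.0375P*, so P* = 0.193/0.0375 = 5.15.

N* ≈ 170, H* ≈ 66.4, P* ≈ 5.15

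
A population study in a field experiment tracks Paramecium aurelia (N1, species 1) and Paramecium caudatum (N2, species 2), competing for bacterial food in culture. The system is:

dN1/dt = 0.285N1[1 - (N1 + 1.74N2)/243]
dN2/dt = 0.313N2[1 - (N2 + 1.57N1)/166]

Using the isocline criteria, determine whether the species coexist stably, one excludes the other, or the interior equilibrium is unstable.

unstable coexistence (outcome depends on initial conditions)

Compare the nullcline intercepts: K1/α12 = 243/1.74 = 140 < K2 = 166; K2/α21 = 166/1.57 = 106 < K1 = 243.
Since both are reversed, neither can invade when rare; the interior point is a saddle.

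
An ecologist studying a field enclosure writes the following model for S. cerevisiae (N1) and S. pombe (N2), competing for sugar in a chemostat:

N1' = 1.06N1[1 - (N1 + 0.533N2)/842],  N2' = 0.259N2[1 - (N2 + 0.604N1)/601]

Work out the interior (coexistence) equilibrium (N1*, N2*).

N1* ≈ 769, N2* ≈ 136

Setting both brackets to zero gives the nullclines N1 + 0.533N2 = 842 and 0.604N1 + N2 = 601.
Substituting N2 = 601 - 0.604N1 into the first: N1(1 - 0.533·0.604) = 842 - 0.533·601.
So N1* = 522/0.678 = 769, and then N2* = 601 - 0.604·769 = 136.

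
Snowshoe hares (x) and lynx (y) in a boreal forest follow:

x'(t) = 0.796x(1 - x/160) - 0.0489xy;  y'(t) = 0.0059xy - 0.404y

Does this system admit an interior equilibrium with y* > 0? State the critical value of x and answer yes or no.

Threshold x = 68.5; K > 68.5, so yes, the predator persists.

The predator equation gives dy/dt > 0 only when x > 0.404/0.0059 = 68.5.
Without the predator, x → K = 160. Since 160 > 68.5, the predator can invade and persist.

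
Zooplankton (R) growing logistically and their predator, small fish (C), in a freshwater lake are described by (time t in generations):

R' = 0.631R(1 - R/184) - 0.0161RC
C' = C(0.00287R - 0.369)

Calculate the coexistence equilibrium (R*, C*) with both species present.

From dC/dt = 0 with C > 0: 0.00287R* = 0.369, so R* = 129.
Substitute into dR/dt = 0: 0.631(1 - 129/184) = 0.0161C*.
The bracket is 0.301, giving C* = 0.19/0.0161 = 11.8.

R* ≈ 129, C* ≈ 11.8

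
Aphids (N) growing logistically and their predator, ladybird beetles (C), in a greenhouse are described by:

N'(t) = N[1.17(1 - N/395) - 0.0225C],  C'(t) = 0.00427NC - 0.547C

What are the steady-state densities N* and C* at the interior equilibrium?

From dC/dt = 0 with C > 0: 0.00427N* = 0.547, so N* = 128.
Substitute into dN/dt = 0: 1.17(1 - 128/395) = 0.0225C*.
The bracket is 0.676, giving C* = 0.791/0.0225 = 35.1.

N* ≈ 128, C* ≈ 35.1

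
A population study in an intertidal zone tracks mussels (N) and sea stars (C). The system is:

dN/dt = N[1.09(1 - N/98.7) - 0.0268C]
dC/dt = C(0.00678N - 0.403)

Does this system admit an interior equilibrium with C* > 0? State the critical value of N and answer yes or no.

Threshold N = 59.4; K > 59.4, so yes, the predator persists.

The predator equation gives dC/dt > 0 only when N > 0.403/0.00678 = 59.4.
Without the predator, N → K = 98.7. Since 98.7 > 59.4, the predator can invade and persist.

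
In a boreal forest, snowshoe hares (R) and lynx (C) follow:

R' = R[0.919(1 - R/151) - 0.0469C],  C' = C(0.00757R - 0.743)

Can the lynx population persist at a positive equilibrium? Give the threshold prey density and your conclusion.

Threshold R = 98.2; K > 98.2, so yes, the predator persists.

The predator equation gives dC/dt > 0 only when R > 0.743/0.00757 = 98.2.
Without the predator, R → K = 151. Since 151 > 98.2, the predator can invade and persist.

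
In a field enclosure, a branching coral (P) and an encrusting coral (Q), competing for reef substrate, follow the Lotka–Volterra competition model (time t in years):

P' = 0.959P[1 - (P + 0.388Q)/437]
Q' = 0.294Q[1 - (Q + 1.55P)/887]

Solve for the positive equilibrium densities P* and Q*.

P* ≈ 233, Q* ≈ 526

Setting both brackets to zero gives the nullclines P + 0.388Q = 437 and 1.55P + Q = 887.
Substituting Q = 887 - 1.55P into the first: P(1 - 0.388·1.55) = 437 - 0.388·887.
So P* = 92.8/0.399 = 233, and then Q* = 887 - 1.55·233 = 526.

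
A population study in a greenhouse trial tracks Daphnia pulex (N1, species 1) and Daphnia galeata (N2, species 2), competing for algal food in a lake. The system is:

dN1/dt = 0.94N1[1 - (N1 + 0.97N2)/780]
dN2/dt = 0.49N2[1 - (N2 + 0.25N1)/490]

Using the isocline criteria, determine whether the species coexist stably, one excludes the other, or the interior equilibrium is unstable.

Compare the nullcline intercepts: K1/α12 = 780/0.97 = 804 > K2 = 490; K2/α21 = 490/0.25 = 1960 > K1 = 780.
Since both inequalities hold, each species can invade when rare, so the interior equilibrium is stable.

stable coexistence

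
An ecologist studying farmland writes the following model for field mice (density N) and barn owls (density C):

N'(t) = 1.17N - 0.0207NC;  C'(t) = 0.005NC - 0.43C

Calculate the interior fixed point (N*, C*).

Set dC/dt = 0 with C > 0: 0.005N - 0.43 = 0, so N* = 0.43/0.005 = 86.
Set dN/dt = 0 with N > 0: 1.17 - 0.0207C = 0, so C* = 1.17/0.0207 = 56.5.

N* ≈ 86, C* ≈ 56.5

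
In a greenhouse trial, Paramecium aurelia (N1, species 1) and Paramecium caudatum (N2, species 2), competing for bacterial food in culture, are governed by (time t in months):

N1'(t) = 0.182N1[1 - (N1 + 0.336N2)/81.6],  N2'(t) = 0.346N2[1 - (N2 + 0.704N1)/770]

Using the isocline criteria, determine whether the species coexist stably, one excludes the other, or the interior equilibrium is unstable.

species 2 excludes species 1

Compare the nullcline intercepts: K1/α12 = 81.6/0.336 = 243 < K2 = 770; K2/α21 = 770/0.704 = 1090 > K1 = 81.6.
Since the inequalities point opposite ways, species 2 can invade but species 1 cannot.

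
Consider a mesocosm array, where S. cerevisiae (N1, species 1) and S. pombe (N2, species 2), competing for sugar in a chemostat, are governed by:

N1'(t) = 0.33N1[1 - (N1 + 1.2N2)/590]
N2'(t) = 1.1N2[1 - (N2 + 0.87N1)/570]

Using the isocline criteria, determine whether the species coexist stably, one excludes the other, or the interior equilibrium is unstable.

Compare the nullcline intercepts: K1/α12 = 590/1.2 = 492 < K2 = 570; K2/α21 = 570/0.87 = 655 > K1 = 590.
Since the inequalities point opposite ways, species 2 can invade but species 1 cannot.

species 2 excludes species 1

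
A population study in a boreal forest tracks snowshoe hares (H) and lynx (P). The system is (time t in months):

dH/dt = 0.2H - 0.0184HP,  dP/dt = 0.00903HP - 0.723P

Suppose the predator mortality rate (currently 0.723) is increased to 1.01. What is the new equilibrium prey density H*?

H* ≈ 112

At the interior fixed point, setting dP/dt = 0 with P > 0 fixes H* = (predator death rate)/(HP coefficient) — independent of the other coefficients.
With the change, H* = 1.01/0.00903 = 112; it rises from 80.1.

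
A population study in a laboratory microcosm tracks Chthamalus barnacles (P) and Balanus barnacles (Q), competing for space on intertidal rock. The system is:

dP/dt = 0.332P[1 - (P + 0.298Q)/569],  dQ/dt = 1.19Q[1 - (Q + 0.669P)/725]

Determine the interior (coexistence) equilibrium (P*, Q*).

P* ≈ 441, Q* ≈ 430

Setting both brackets to zero gives the nullclines P + 0.298Q = 569 and 0.669P + Q = 725.
Substituting Q = 725 - 0.669P into the first: P(1 - 0.298·0.669) = 569 - 0.298·725.
So P* = 353/0.801 = 441, and then Q* = 725 - 0.669·441 = 430.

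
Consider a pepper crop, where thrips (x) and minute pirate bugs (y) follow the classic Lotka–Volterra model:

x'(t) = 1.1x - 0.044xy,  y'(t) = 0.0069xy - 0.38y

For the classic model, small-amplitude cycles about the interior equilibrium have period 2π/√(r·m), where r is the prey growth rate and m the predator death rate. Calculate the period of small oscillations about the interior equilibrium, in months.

Here r = 1.1 and m = 0.38, so r·m = 0.418.
ω = √0.418 = 0.647 per month, hence T = 2π/ω ≈ 9.72 months.

T ≈ 9.72 months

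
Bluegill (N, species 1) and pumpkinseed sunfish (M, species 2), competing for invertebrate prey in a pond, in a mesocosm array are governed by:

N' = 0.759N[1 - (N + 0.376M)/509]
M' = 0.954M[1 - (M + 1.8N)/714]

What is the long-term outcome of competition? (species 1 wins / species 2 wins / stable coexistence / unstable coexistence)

species 1 excludes species 2

Compare the nullcline intercepts: K1/α12 = 509/0.376 = 1350 > K2 = 714; K2/α21 = 714/1.8 = 397 < K1 = 509.
Since the inequalities point opposite ways, species 1 can invade but species 2 cannot.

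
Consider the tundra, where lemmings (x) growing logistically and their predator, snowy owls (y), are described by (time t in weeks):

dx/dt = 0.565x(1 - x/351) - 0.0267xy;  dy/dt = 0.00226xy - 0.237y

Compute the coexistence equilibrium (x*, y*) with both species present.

From dy/dt = 0 with y > 0: 0.00226x* = 0.237, so x* = 105.
Substitute into dx/dt = 0: 0.565(1 - 105/351) = 0.0267y*.
The bracket is 0.701, giving y* = 0.396/0.0267 = 14.8.

x* ≈ 105, y* ≈ 14.8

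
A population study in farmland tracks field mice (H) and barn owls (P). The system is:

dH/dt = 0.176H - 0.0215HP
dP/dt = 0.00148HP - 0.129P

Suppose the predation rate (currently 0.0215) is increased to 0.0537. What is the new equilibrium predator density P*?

P* ≈ 3.28

At the interior fixed point, setting dH/dt = 0 with H > 0 fixes P* = (prey growth rate)/(HP coefficient) — independent of the other coefficients.
With the change, P* = 0.176/0.0537 = 3.28; it falls from 8.19.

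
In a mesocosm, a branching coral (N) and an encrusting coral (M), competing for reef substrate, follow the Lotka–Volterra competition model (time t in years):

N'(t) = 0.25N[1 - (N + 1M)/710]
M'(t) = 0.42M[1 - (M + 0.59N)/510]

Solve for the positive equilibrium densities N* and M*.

N* ≈ 488, M* ≈ 222

Setting both brackets to zero gives the nullclines N + 1M = 710 and 0.59N + M = 510.
Substituting M = 510 - 0.59N into the first: N(1 - 1·0.59) = 710 - 1·510.
So N* = 200/0.41 = 488, and then M* = 510 - 0.59·488 = 222.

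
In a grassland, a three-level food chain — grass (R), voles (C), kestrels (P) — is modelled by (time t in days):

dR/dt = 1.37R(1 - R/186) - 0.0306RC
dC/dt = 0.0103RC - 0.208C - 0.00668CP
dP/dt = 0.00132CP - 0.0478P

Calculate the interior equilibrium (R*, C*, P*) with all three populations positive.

R* ≈ 35.6, C* ≈ 36.2, P* ≈ 23.7

From dP/dt = 0: 0.00132C* = 0.0478, so C* = 36.2.
From dR/dt = 0: 1.37(1 - R*/186) = 0.0306·36.2, giving R* = 186·(1 - 0.809) = 35.6.
From dC/dt = 0: 0.0103·35.6 - 0.208 = 0.00668P*, so P* = 0.158/0.00668 = 23.7.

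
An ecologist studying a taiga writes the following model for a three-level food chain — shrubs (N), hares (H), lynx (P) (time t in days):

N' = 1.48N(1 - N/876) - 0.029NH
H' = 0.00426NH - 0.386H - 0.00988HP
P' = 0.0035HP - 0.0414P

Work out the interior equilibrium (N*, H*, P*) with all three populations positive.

N* ≈ 673, H* ≈ 11.8, P* ≈ 251

From dP/dt = 0: 0.0035H* = 0.0414, so H* = 11.8.
From dN/dt = 0: 1.48(1 - N*/876) = 0.029·11.8, giving N* = 876·(1 - 0.232) = 673.
From dH/dt = 0: 0.00426·673 - 0.386 = 0.00988P*, so P* = 2.48/0.00988 = 251.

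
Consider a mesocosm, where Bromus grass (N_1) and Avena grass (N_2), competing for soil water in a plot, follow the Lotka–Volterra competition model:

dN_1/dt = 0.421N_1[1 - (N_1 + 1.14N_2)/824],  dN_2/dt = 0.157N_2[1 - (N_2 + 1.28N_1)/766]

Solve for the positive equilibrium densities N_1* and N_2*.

Setting both brackets to zero gives the nullclines N_1 + 1.14N_2 = 824 and 1.28N_1 + N_2 = 766.
Substituting N_2 = 766 - 1.28N_1 into the first: N_1(1 - 1.14·1.28) = 824 - 1.14·766.
So N_1* = -49.2/-0.459 = 107, and then N_2* = 766 - 1.28·107 = 629.

N_1* ≈ 107, N_2* ≈ 629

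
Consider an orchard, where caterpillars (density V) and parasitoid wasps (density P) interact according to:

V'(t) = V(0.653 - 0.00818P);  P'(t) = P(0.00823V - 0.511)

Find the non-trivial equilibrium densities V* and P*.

V* ≈ 62.1, P* ≈ 79.8

Set dP/dt = 0 with P > 0: 0.00823V - 0.511 = 0, so V* = 0.511/0.00823 = 62.1.
Set dV/dt = 0 with V > 0: 0.653 - 0.00818P = 0, so P* = 0.653/0.00818 = 79.8.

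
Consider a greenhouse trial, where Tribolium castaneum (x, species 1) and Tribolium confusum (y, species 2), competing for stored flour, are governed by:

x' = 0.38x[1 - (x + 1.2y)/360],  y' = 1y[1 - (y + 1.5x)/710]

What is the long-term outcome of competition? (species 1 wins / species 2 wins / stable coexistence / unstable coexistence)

Compare the nullcline intercepts: K1/α12 = 360/1.2 = 300 < K2 = 710; K2/α21 = 710/1.5 = 473 > K1 = 360.
Since the inequalities point opposite ways, species 2 can invade but species 1 cannot.

species 2 excludes species 1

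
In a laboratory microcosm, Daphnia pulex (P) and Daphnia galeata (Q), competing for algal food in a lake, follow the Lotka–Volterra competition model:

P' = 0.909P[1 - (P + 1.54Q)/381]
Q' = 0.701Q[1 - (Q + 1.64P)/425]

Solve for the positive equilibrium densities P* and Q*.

P* ≈ 179, Q* ≈ 131

Setting both brackets to zero gives the nullclines P + 1.54Q = 381 and 1.64P + Q = 425.
Substituting Q = 425 - 1.64P into the first: P(1 - 1.54·1.64) = 381 - 1.54·425.
So P* = -274/-1.53 = 179, and then Q* = 425 - 1.64·179 = 131.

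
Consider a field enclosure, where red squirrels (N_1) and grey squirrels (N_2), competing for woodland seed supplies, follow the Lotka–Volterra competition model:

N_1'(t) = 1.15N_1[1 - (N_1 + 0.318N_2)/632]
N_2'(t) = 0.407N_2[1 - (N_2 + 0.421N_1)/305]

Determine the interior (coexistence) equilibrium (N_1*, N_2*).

N_1* ≈ 618, N_2* ≈ 44.9

Setting both brackets to zero gives the nullclines N_1 + 0.318N_2 = 632 and 0.421N_1 + N_2 = 305.
Substituting N_2 = 305 - 0.421N_1 into the first: N_1(1 - 0.318·0.421) = 632 - 0.318·305.
So N_1* = 535/0.866 = 618, and then N_2* = 305 - 0.421·618 = 44.9.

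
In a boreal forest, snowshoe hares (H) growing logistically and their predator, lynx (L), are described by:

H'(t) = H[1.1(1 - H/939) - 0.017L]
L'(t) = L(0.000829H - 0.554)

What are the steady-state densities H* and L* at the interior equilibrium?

H* ≈ 668, L* ≈ 18.7

From dL/dt = 0 with L > 0: 0.000829H* = 0.554, so H* = 668.
Substitute into dH/dt = 0: 1.1(1 - 668/939) = 0.017L*.
The bracket is 0.288, giving L* = 0.317/0.017 = 18.7.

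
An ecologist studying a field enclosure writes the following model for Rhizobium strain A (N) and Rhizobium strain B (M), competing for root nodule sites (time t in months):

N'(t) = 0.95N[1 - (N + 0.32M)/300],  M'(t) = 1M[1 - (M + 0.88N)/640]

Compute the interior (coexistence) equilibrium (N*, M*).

N* ≈ 133, M* ≈ 523

Setting both brackets to zero gives the nullclines N + 0.32M = 300 and 0.88N + M = 640.
Substituting M = 640 - 0.88N into the first: N(1 - 0.32·0.88) = 300 - 0.32·640.
So N* = 95.2/0.718 = 133, and then M* = 640 - 0.88·133 = 523.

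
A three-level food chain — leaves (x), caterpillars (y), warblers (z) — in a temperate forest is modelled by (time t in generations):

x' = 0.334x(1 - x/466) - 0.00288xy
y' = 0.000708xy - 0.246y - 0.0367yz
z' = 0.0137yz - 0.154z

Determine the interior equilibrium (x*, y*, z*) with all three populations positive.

x* ≈ 421, y* ≈ 11.2, z* ≈ 1.42

From dz/dt = 0: 0.0137y* = 0.154, so y* = 11.2.
From dx/dt = 0: 0.334(1 - x*/466) = 0.00288·11.2, giving x* = 466·(1 - 0.0969) = 421.
From dy/dt = 0: 0.000708·421 - 0.246 = 0.0367z*, so z* = 0.0519/0.0367 = 1.42.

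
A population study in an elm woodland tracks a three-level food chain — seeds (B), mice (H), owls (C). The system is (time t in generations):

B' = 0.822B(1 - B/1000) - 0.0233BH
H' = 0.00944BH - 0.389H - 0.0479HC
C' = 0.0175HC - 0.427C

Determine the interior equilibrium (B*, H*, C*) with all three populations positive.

B* ≈ 308, H* ≈ 24.4, C* ≈ 52.7

From dC/dt = 0: 0.0175H* = 0.427, so H* = 24.4.
From dB/dt = 0: 0.822(1 - B*/1000) = 0.0233·24.4, giving B* = 1000·(1 - 0.692) = 308.
From dH/dt = 0: 0.00944·308 - 0.389 = 0.0479C*, so C* = 2.52/0.0479 = 52.7.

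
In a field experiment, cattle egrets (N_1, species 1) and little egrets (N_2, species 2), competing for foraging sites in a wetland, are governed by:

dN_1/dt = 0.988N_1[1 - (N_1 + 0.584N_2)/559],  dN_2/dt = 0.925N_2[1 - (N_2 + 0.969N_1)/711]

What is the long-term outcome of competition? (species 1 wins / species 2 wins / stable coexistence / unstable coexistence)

Compare the nullcline intercepts: K1/α12 = 559/0.584 = 957 > K2 = 711; K2/α21 = 711/0.969 = 734 > K1 = 559.
Since both inequalities hold, each species can invade when rare, so the interior equilibrium is stable.

stable coexistence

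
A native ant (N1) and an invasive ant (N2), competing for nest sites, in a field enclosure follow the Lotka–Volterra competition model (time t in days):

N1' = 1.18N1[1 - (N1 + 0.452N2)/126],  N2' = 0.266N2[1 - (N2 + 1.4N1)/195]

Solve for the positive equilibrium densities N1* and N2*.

Setting both brackets to zero gives the nullclines N1 + 0.452N2 = 126 and 1.4N1 + N2 = 195.
Substituting N2 = 195 - 1.4N1 into the first: N1(1 - 0.452·1.4) = 126 - 0.452·195.
So N1* = 37.9/0.367 = 103, and then N2* = 195 - 1.4·103 = 50.7.

N1* ≈ 103, N2* ≈ 50.7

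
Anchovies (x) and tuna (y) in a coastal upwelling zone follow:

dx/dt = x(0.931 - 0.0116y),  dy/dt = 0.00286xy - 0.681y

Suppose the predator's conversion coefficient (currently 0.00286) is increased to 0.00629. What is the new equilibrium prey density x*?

x* ≈ 108

At the interior fixed point, setting dy/dt = 0 with y > 0 fixes x* = (predator death rate)/(xy coefficient) — independent of the other coefficients.
With the change, x* = 0.681/0.00629 = 108; it falls from 238.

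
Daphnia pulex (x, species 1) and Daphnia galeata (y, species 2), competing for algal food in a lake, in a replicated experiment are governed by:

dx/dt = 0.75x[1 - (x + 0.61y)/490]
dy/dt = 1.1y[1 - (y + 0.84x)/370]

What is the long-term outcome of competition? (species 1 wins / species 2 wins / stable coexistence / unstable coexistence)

species 1 excludes species 2

Compare the nullcline intercepts: K1/α12 = 490/0.61 = 803 > K2 = 370; K2/α21 = 370/0.84 = 440 < K1 = 490.
Since the inequalities point opposite ways, species 1 can invade but species 2 cannot.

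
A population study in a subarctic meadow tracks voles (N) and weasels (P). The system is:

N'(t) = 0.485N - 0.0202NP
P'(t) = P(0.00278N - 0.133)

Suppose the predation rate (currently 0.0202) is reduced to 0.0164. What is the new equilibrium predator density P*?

At the interior fixed point, setting dN/dt = 0 with N > 0 fixes P* = (prey growth rate)/(NP coefficient) — independent of the other coefficients.
With the change, P* = 0.485/0.0164 = 29.6; it rises from 24.

P* ≈ 29.6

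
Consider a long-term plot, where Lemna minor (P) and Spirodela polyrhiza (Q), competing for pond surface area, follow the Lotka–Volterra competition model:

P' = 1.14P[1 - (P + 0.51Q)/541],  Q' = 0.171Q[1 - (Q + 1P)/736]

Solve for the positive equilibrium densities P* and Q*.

Setting both brackets to zero gives the nullclines P + 0.51Q = 541 and 1P + Q = 736.
Substituting Q = 736 - 1P into the first: P(1 - 0.51·1) = 541 - 0.51·736.
So P* = 166/0.49 = 338, and then Q* = 736 - 1·338 = 398.

P* ≈ 338, Q* ≈ 398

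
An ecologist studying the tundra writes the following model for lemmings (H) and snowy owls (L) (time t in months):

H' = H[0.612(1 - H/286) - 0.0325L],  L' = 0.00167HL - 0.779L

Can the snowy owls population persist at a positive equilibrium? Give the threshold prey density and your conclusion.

Threshold H = 466; K < 466, so no, the predator goes extinct.

The predator equation gives dL/dt > 0 only when H > 0.779/0.00167 = 466.
Without the predator, H → K = 286. Since 286 < 466, the predator cannot invade.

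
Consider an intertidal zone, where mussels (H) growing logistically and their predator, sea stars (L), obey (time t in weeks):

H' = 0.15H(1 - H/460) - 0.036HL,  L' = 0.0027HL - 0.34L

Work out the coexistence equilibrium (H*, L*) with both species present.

From dL/dt = 0 with L > 0: 0.0027H* = 0.34, so H* = 126.
Substitute into dH/dt = 0: 0.15(1 - 126/460) = 0.036L*.
The bracket is 0.726, giving L* = 0.109/0.036 = 3.03.

H* ≈ 126, L* ≈ 3.03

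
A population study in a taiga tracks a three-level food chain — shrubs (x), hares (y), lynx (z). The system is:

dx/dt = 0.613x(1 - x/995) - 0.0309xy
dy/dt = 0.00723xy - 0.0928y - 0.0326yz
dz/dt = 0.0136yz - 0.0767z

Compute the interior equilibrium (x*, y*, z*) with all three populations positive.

From dz/dt = 0: 0.0136y* = 0.0767, so y* = 5.64.
From dx/dt = 0: 0.613(1 - x*/995) = 0.0309·5.64, giving x* = 995·(1 - 0.284) = 712.
From dy/dt = 0: 0.00723·712 - 0.0928 = 0.0326z*, so z* = 5.06/0.0326 = 155.

x* ≈ 712, y* ≈ 5.64, z* ≈ 155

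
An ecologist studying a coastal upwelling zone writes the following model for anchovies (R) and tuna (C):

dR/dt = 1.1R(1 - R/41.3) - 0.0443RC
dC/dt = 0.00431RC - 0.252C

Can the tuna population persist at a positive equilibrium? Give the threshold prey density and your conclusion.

The predator equation gives dC/dt > 0 only when R > 0.252/0.00431 = 58.5.
Without the predator, R → K = 41.3. Since 41.3 < 58.5, the predator cannot invade.

Threshold R = 58.5; K < 58.5, so no, the predator goes extinct.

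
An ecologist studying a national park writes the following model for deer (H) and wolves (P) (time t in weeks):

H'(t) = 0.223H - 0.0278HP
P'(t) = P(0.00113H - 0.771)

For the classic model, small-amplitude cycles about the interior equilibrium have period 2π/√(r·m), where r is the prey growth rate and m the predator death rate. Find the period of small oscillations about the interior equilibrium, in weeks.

T ≈ 15.2 weeks

Here r = 0.223 and m = 0.771, so r·m = 0.172.
ω = √0.172 = 0.415 per week, hence T = 2π/ω ≈ 15.2 weeks.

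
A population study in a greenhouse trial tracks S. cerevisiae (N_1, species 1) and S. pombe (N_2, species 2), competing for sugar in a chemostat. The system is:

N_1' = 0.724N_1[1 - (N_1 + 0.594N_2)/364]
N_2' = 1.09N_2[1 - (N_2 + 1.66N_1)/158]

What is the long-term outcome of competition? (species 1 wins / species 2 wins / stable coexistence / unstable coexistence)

species 1 excludes species 2

Compare the nullcline intercepts: K1/α12 = 364/0.594 = 613 > K2 = 158; K2/α21 = 158/1.66 = 95.2 < K1 = 364.
Since the inequalities point opposite ways, species 1 can invade but species 2 cannot.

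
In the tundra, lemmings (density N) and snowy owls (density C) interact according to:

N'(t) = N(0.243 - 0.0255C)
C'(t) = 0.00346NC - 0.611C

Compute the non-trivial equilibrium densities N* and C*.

N* ≈ 177, C* ≈ 9.53

Set dC/dt = 0 with C > 0: 0.00346N - 0.611 = 0, so N* = 0.611/0.00346 = 177.
Set dN/dt = 0 with N > 0: 0.243 - 0.0255C = 0, so C* = 0.243/0.0255 = 9.53.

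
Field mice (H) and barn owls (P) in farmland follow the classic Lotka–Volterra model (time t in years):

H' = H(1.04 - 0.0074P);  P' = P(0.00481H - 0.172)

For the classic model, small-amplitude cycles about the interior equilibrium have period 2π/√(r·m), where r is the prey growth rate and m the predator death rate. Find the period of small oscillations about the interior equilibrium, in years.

T ≈ 14.9 years

Here r = 1.04 and m = 0.172, so r·m = 0.179.
ω = √0.179 = 0.423 per year, hence T = 2π/ω ≈ 14.9 years.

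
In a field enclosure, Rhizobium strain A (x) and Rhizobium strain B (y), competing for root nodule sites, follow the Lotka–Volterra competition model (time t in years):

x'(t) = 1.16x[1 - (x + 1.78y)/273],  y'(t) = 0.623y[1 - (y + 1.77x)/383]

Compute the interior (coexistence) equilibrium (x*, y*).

Setting both brackets to zero gives the nullclines x + 1.78y = 273 and 1.77x + y = 383.
Substituting y = 383 - 1.77x into the first: x(1 - 1.78·1.77) = 273 - 1.78·383.
So x* = -409/-2.15 = 190, and then y* = 383 - 1.77·190 = 46.6.

x* ≈ 190, y* ≈ 46.6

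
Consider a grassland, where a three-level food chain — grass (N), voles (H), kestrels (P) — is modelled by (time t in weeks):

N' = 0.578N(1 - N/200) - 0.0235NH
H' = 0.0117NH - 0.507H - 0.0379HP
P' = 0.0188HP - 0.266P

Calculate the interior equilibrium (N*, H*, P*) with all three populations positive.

N* ≈ 84.9, H* ≈ 14.1, P* ≈ 12.8

From dP/dt = 0: 0.0188H* = 0.266, so H* = 14.1.
From dN/dt = 0: 0.578(1 - N*/200) = 0.0235·14.1, giving N* = 200·(1 - 0.575) = 84.9.
From dH/dt = 0: 0.0117·84.9 - 0.507 = 0.0379P*, so P* = 0.487/0.0379 = 12.8.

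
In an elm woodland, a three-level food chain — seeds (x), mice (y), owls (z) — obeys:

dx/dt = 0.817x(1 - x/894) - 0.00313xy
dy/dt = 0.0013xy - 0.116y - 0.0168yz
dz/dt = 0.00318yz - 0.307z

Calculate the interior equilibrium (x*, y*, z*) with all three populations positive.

From dz/dt = 0: 0.00318y* = 0.307, so y* = 96.5.
From dx/dt = 0: 0.817(1 - x*/894) = 0.00313·96.5, giving x* = 894·(1 - 0.37) = 563.
From dy/dt = 0: 0.0013·563 - 0.116 = 0.0168z*, so z* = 0.616/0.0168 = 36.7.

x* ≈ 563, y* ≈ 96.5, z* ≈ 36.7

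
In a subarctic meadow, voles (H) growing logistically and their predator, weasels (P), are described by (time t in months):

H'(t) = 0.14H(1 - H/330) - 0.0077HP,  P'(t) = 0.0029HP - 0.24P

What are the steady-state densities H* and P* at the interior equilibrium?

From dP/dt = 0 with P > 0: 0.0029H* = 0.24, so H* = 82.8.
Substitute into dH/dt = 0: 0.14(1 - 82.8/330) = 0.0077P*.
The bracket is 0.749, giving P* = 0.105/0.0077 = 13.6.

H* ≈ 82.8, P* ≈ 13.6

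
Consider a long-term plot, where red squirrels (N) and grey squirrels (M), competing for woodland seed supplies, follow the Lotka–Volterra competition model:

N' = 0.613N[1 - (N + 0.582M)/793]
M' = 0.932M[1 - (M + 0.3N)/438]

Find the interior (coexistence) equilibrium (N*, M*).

N* ≈ 652, M* ≈ 242

Setting both brackets to zero gives the nullclines N + 0.582M = 793 and 0.3N + M = 438.
Substituting M = 438 - 0.3N into the first: N(1 - 0.582·0.3) = 793 - 0.582·438.
So N* = 538/0.825 = 652, and then M* = 438 - 0.3·652 = 242.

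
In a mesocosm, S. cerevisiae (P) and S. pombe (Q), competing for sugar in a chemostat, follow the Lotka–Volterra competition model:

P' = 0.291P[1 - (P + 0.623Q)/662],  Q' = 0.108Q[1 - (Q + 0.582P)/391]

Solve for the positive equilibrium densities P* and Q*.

Setting both brackets to zero gives the nullclines P + 0.623Q = 662 and 0.582P + Q = 391.
Substituting Q = 391 - 0.582P into the first: P(1 - 0.623·0.582) = 662 - 0.623·391.
So P* = 418/0.637 = 656, and then Q* = 391 - 0.582·656 = 8.97.

P* ≈ 656, Q* ≈ 8.97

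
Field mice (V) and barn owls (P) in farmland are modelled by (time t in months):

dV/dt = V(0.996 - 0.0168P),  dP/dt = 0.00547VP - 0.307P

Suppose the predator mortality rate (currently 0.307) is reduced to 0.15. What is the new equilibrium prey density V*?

V* ≈ 27.4

At the interior fixed point, setting dP/dt = 0 with P > 0 fixes V* = (predator death rate)/(VP coefficient) — independent of the other coefficients.
With the change, V* = 0.15/0.00547 = 27.4; it falls from 56.1.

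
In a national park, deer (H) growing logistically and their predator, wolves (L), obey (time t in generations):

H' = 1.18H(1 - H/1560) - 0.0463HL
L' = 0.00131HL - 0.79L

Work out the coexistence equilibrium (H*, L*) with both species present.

H* ≈ 603, L* ≈ 15.6

From dL/dt = 0 with L > 0: 0.00131H* = 0.79, so H* = 603.
Substitute into dH/dt = 0: 1.18(1 - 603/1560) = 0.0463L*.
The bracket is 0.613, giving L* = 0.724/0.0463 = 15.6.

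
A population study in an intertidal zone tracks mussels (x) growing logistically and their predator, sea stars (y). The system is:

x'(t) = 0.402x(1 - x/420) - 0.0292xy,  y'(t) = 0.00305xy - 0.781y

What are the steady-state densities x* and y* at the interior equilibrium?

x* ≈ 256, y* ≈ 5.37

From dy/dt = 0 with y > 0: 0.00305x* = 0.781, so x* = 256.
Substitute into dx/dt = 0: 0.402(1 - 256/420) = 0.0292y*.
The bracket is 0.39, giving y* = 0.157/0.0292 = 5.37.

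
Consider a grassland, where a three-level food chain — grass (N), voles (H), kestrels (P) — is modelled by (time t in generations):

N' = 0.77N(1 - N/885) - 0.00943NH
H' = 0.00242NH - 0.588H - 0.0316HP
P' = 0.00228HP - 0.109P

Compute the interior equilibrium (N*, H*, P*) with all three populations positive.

N* ≈ 367, H* ≈ 47.8, P* ≈ 9.49

From dP/dt = 0: 0.00228H* = 0.109, so H* = 47.8.
From dN/dt = 0: 0.77(1 - N*/885) = 0.00943·47.8, giving N* = 885·(1 - 0.585) = 367.
From dH/dt = 0: 0.00242·367 - 0.588 = 0.0316P*, so P* = 0.3/0.0316 = 9.49.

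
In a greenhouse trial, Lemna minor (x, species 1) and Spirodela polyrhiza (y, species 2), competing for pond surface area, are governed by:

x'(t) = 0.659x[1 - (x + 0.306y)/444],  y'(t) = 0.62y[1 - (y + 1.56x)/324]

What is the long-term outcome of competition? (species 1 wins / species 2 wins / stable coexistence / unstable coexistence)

Compare the nullcline intercepts: K1/α12 = 444/0.306 = 1450 > K2 = 324; K2/α21 = 324/1.56 = 208 < K1 = 444.
Since the inequalities point opposite ways, species 1 can invade but species 2 cannot.

species 1 excludes species 2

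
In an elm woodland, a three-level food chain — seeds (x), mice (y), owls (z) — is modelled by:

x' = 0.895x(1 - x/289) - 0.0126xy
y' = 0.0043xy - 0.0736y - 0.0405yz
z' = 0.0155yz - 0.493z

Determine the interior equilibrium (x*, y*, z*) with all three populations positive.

From dz/dt = 0: 0.0155y* = 0.493, so y* = 31.8.
From dx/dt = 0: 0.895(1 - x*/289) = 0.0126·31.8, giving x* = 289·(1 - 0.448) = 160.
From dy/dt = 0: 0.0043·160 - 0.0736 = 0.0405z*, so z* = 0.613/0.0405 = 15.1.

x* ≈ 160, y* ≈ 31.8, z* ≈ 15.1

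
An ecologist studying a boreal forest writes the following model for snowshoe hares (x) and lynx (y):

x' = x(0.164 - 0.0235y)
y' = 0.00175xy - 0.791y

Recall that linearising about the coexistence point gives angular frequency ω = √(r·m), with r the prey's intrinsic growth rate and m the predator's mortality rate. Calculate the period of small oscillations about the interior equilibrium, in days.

T ≈ 17.4 days

Here r = 0.164 and m = 0.791, so r·m = 0.13.
ω = √0.13 = 0.36 per day, hence T = 2π/ω ≈ 17.4 days.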